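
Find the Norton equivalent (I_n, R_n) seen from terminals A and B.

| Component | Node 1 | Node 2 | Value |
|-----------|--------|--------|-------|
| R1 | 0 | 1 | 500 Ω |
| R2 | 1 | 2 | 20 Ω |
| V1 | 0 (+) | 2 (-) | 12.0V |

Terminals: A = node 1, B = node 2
Find the Thévenin equivalent first; then I_n = V_th/R_th and R_n = R_th.
Step 1 — V_th is the open-circuit voltage V_A - V_B (nothing connected across the terminals).
Nodal analysis, taking node 2 as the 0 V reference.
Source V1 fixes V_0 = 12 V.
KCL at each unknown node (sum of currents leaving = 0; resistances in Ω):
  Node 1: (V_1 - 12)/500 + (V_1 - 0)/20 = 0
Collecting terms: 0.052 × V_1 = 0.024  =>  V_1 = 0.4615 V
V_th = V_1 - V_2 = 0.4615 - 0 = 0.4615 V
Step 2 — R_th: zero the source — replace V1 by a short circuit (node 2 merges into node 0) — and find the resistance seen between A (node 1) and B (node 0).
Reduce the network between node 1 (A) and node 0 (B) by series/parallel combination:
  Rp1 = R1 ‖ R2 (parallel, both between nodes 0 and 1) = 1/(1/500 + 1/20) = 19.23 Ω
R_th = 19.23 Ω
I_n = V_th/R_th = 0.4615/19.23 = 0.024 A, and R_n = R_th = 19.23 Ω

Final answer: I_n = 0.024 A, R_n = 19.23 Ω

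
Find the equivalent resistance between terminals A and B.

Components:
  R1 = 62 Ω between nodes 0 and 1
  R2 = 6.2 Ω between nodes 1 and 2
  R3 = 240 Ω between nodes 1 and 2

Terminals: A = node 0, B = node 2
Reduce the network between node 0 (A) and node 2 (B) by series/parallel combination:
  Rp1 = R2 ‖ R3 (parallel, both between nodes 1 and 2) = 1/(1/6.2 + 1/240) = 6.044 Ω
  Rs1 = R1 + Rp1 (series, joined only at node 1) = 62 + 6.044 = 68.04 Ω
R_eq = 68.04 Ω

Final answer: 68.04 Ω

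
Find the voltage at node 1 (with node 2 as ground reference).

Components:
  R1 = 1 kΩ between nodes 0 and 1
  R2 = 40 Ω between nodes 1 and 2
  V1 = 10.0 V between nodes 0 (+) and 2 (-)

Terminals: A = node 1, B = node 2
Nodal analysis, taking node 2 as the 0 V reference.
Source V1 fixes V_0 = 10 V.
KCL at each unknown node (sum of currents leaving = 0; resistances in Ω):
  Node 1: (V_1 - 10)/1000 + (V_1 - 0)/40 = 0
Collecting terms: 0.026 × V_1 = 0.01  =>  V_1 = 0.3846 V
The requested potential is V_1 = 0.3846 V.

Final answer: V_1 = 0.3846 V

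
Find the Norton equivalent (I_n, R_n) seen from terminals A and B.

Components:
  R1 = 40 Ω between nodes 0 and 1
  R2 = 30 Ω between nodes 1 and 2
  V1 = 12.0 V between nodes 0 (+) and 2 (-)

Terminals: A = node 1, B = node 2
Find the Thévenin equivalent first; then I_n = V_th/R_th and R_n = R_th.
Step 1 — V_th is the open-circuit voltage V_A - V_B (nothing connected across the terminals).
Nodal analysis, taking node 2 as the 0 V reference.
Source V1 fixes V_0 = 12 V.
KCL at each unknown node (sum of currents leaving = 0; resistances in Ω):
  Node 1: (V_1 - 12)/40 + (V_1 - 0)/30 = 0
Collecting terms: 0.05833 × V_1 = 0.3  =>  V_1 = 5.143 V
V_th = V_1 - V_2 = 5.143 - 0 = 5.143 V
Step 2 — R_th: zero the source — replace V1 by a short circuit (node 2 merges into node 0) — and find the resistance seen between A (node 1) and B (node 0).
Reduce the network between node 1 (A) and node 0 (B) by series/parallel combination:
  Rp1 = R1 ‖ R2 (parallel, both between nodes 0 and 1) = 1/(1/40 + 1/30) = 17.14 Ω
R_th = 17.14 Ω
I_n = V_th/R_th = 5.143/17.14 = 0.3 A, and R_n = R_th = 17.14 Ω

Final answer: I_n = 0.3 A, R_n = 17.14 Ω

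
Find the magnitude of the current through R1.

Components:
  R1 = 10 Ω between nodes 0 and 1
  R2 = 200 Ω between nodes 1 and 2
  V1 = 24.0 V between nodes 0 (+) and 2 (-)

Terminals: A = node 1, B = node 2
Nodal analysis, taking node 2 as the 0 V reference.
Source V1 fixes V_0 = 24 V.
KCL at each unknown node (sum of currents leaving = 0; resistances in Ω):
  Node 1: (V_1 - 24)/10 + (V_1 - 0)/200 = 0
Collecting terms: 0.105 × V_1 = 2.4  =>  V_1 = 22.86 V
I_R1 = (V_0 - V_1)/R1 = (24 - 22.86)/10 = 0.1143 A
|I_R1| = 0.1143 A

Final answer: |I_R1| = 0.1143 A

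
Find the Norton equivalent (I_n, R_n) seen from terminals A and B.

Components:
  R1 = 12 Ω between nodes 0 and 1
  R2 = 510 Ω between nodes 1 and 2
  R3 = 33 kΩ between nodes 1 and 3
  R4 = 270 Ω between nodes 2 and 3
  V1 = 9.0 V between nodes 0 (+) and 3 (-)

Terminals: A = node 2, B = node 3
Find the Thévenin equivalent first; then I_n = V_th/R_th and R_n = R_th.
Step 1 — V_th is the open-circuit voltage V_A - V_B (nothing connected across the terminals).
Nodal analysis, taking node 3 as the 0 V reference.
Source V1 fixes V_0 = 9 V.
KCL at each unknown node (sum of currents leaving = 0; resistances in Ω):
  Node 1: (V_1 - 9)/12 + (V_1 - V_2)/510 + (V_1 - 0)/33000 = 0
  Node 2: (V_2 - V_1)/510 + (V_2 - 0)/270 = 0
Collecting terms (coefficients in siemens):
  0.08532·V_1 - 0.001961·V_2 = 0.75
  0.005664·V_2 - 0.001961·V_1 = 0
Determinant D = (0.08532)(0.005664) - (-0.001961)(-0.001961) = 0.0004795
V_1 = [(0.75)(0.005664) - (-0.001961)(0)]/D = 8.86 V
V_2 = [(0.08532)(0) - (0.75)(-0.001961)]/D = 3.067 V
V_th = V_2 - V_3 = 3.067 - 0 = 3.067 V
Step 2 — R_th: zero the source — replace V1 by a short circuit (node 3 merges into node 0) — and find the resistance seen between A (node 2) and B (node 0).
Reduce the network between node 2 (A) and node 0 (B) by series/parallel combination:
  Rp1 = R1 ‖ R3 (parallel, both between nodes 0 and 1) = 1/(1/12 + 1/33000) = 12 Ω
  Rs1 = R2 + Rp1 (series, joined only at node 1) = 510 + 12 = 522 Ω
  Rp2 = R4 ‖ Rs1 (parallel, both between nodes 0 and 2) = 1/(1/270 + 1/522) = 178 Ω
R_th = 178 Ω
I_n = V_th/R_th = 3.067/178 = 0.01724 A, and R_n = R_th = 178 Ω

Final answer: I_n = 0.01724 A, R_n = 178 Ω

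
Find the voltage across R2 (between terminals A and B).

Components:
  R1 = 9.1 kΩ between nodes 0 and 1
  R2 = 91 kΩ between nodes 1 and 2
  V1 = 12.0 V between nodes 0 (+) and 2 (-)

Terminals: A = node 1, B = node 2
R1 and R2 are in series across V1 (node 0 → node 1 → node 2), and the output A–B is taken across R2, so this is a voltage divider.
Series current: I = V1/(R1 + R2) = 12/(9100 + 91000) = 12/100100 = 0.0001199 A
V_R2 = I × R2 = V1 × R2/(R1 + R2) = 12 × 91000/100100 = 10.91 V

Final answer: 10.91 V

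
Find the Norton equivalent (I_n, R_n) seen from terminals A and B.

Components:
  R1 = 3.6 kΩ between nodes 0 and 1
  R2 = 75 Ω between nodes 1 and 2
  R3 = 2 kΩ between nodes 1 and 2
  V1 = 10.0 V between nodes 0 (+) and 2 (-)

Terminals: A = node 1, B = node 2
Find the Thévenin equivalent first; then I_n = V_th/R_th and R_n = R_th.
Step 1 — V_th is the open-circuit voltage V_A - V_B (nothing connected across the terminals).
Nodal analysis, taking node 2 as the 0 V reference.
Source V1 fixes V_0 = 10 V.
KCL at each unknown node (sum of currents leaving = 0; resistances in Ω):
  Node 1: (V_1 - 10)/3600 + (V_1 - 0)/75 + (V_1 - 0)/2000 = 0
Collecting terms: 0.01411 × V_1 = 0.002778  =>  V_1 = 0.1969 V
V_th = V_1 - V_2 = 0.1969 - 0 = 0.1969 V
Step 2 — R_th: zero the source — replace V1 by a short circuit (node 2 merges into node 0) — and find the resistance seen between A (node 1) and B (node 0).
Reduce the network between node 1 (A) and node 0 (B) by series/parallel combination:
  Rp1 = R1 ‖ R2 ‖ R3 (parallel, all between nodes 0 and 1) = 1/(1/3600 + 1/75 + 1/2000) = 70.87 Ω
R_th = 70.87 Ω
I_n = V_th/R_th = 0.1969/70.87 = 0.002778 A, and R_n = R_th = 70.87 Ω

Final answer: I_n = 0.002778 A, R_n = 70.87 Ω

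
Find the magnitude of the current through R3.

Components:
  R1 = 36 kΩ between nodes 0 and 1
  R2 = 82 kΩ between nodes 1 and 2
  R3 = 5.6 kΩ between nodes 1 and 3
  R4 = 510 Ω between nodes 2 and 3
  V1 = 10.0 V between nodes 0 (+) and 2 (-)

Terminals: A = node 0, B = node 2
Nodal analysis, taking node 2 as the 0 V reference.
Source V1 fixes V_0 = 10 V.
KCL at each unknown node (sum of currents leaving = 0; resistances in Ω):
  Node 1: (V_1 - 10)/36000 + (V_1 - 0)/82000 + (V_1 - V_3)/5600 = 0
  Node 3: (V_3 - V_1)/5600 + (V_3 - 0)/510 = 0
Collecting terms (coefficients in siemens):
  0.0002185·V_1 - 0.0001786·V_3 = 0.0002778
  0.002139·V_3 - 0.0001786·V_1 = 0
Determinant D = (0.0002185)(0.002139) - (-0.0001786)(-0.0001786) = 0.0000004357
V_1 = [(0.0002778)(0.002139) - (-0.0001786)(0)]/D = 1.364 V
V_3 = [(0.0002185)(0) - (0.0002778)(-0.0001786)]/D = 0.1139 V
I_R3 = (V_1 - V_3)/R3 = (1.364 - 0.1139)/5600 = 0.0002233 A
|I_R3| = 0.0002233 A

Final answer: |I_R3| = 0.0002233 A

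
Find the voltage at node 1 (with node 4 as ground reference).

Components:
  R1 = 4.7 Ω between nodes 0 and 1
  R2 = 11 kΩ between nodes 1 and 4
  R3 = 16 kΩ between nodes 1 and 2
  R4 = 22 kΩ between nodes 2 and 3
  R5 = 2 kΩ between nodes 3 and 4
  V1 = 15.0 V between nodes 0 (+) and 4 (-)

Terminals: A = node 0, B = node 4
Nodal analysis, taking node 4 as the 0 V reference.
Source V1 fixes V_0 = 15 V.
KCL at each unknown node (sum of currents leaving = 0; resistances in Ω):
  Node 1: (V_1 - 15)/4.7 + (V_1 - 0)/11000 + (V_1 - V_2)/16000 = 0
  Node 2: (V_2 - V_1)/16000 + (V_2 - V_3)/22000 = 0
  Node 3: (V_3 - V_2)/22000 + (V_3 - 0)/2000 = 0
Collecting terms (coefficients in siemens):
  0.2129·V_1 - 0.0000625·V_2 = 3.191
  0.000108·V_2 - 0.0000625·V_1 - 0.00004545·V_3 = 0
  0.0005455·V_3 - 0.00004545·V_2 = 0
Solving these 3 simultaneous equations (Gaussian elimination) gives:
  V_1 = 14.99 V, V_2 = 8.995 V, V_3 = 0.7496 V
The requested potential is V_1 = 14.99 V.

Final answer: V_1 = 14.99 V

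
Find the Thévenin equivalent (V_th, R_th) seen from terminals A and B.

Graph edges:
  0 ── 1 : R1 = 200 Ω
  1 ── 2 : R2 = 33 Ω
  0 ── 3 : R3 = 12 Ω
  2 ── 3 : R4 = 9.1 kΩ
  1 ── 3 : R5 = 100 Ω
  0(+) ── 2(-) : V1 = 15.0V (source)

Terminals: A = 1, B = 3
Step 1 — V_th is the open-circuit voltage V_A - V_B (nothing connected across the terminals).
Nodal analysis, taking node 2 as the 0 V reference.
Source V1 fixes V_0 = 15 V.
KCL at each unknown node (sum of currents leaving = 0; resistances in Ω):
  Node 1: (V_1 - 15)/200 + (V_1 - 0)/33 + (V_1 - V_3)/100 = 0
  Node 3: (V_3 - 15)/12 + (V_3 - 0)/9100 + (V_3 - V_1)/100 = 0
Collecting terms (coefficients in siemens):
  0.0453·V_1 - 0.01·V_3 = 0.075
  0.09344·V_3 - 0.01·V_1 = 1.25
Determinant D = (0.0453)(0.09344) - (-0.01)(-0.01) = 0.004133
V_1 = [(0.075)(0.09344) - (-0.01)(1.25)]/D = 4.72 V
V_3 = [(0.0453)(1.25) - (0.075)(-0.01)]/D = 13.88 V
V_th = V_1 - V_3 = 4.72 - 13.88 = -9.162 V
Step 2 — R_th: zero the source — replace V1 by a short circuit (node 2 merges into node 0) — and find the resistance seen between A (node 1) and B (node 3).
Reduce the network between node 1 (A) and node 3 (B) by series/parallel combination:
  Rp1 = R1 ‖ R2 (parallel, both between nodes 0 and 1) = 1/(1/200 + 1/33) = 28.33 Ω
  Rp2 = R3 ‖ R4 (parallel, both between nodes 0 and 3) = 1/(1/12 + 1/9100) = 11.98 Ω
  Rs1 = Rp1 + Rp2 (series, joined only at node 0) = 28.33 + 11.98 = 40.31 Ω
  Rp3 = R5 ‖ Rs1 (parallel, both between nodes 1 and 3) = 1/(1/100 + 1/40.31) = 28.73 Ω
R_th = 28.73 Ω

Final answer: V_th = -9.162 V, R_th = 28.73 Ω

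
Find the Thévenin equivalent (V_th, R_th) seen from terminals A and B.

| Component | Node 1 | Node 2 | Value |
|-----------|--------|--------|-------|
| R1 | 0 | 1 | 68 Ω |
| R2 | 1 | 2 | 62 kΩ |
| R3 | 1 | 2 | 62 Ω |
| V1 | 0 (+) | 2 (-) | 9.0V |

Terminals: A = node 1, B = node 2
Step 1 — V_th is the open-circuit voltage V_A - V_B (nothing connected across the terminals).
Nodal analysis, taking node 2 as the 0 V reference.
Source V1 fixes V_0 = 9 V.
KCL at each unknown node (sum of currents leaving = 0; resistances in Ω):
  Node 1: (V_1 - 9)/68 + (V_1 - 0)/62000 + (V_1 - 0)/62 = 0
Collecting terms: 0.03085 × V_1 = 0.1324  =>  V_1 = 4.29 V
V_th = V_1 - V_2 = 4.29 - 0 = 4.29 V
Step 2 — R_th: zero the source — replace V1 by a short circuit (node 2 merges into node 0) — and find the resistance seen between A (node 1) and B (node 0).
Reduce the network between node 1 (A) and node 0 (B) by series/parallel combination:
  Rp1 = R1 ‖ R2 ‖ R3 (parallel, all between nodes 0 and 1) = 1/(1/68 + 1/62000 + 1/62) = 32.41 Ω
R_th = 32.41 Ω

Final answer: V_th = 4.29 V, R_th = 32.41 Ω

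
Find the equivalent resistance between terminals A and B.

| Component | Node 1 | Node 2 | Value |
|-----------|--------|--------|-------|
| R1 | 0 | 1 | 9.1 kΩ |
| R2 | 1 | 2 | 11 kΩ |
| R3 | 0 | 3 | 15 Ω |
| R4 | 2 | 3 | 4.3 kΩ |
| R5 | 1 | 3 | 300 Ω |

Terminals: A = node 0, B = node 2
The network is not a plain series/parallel combination. Inject a 1 A test current into terminal A (node 0) and return it from terminal B (node 2); then R_eq = V_A / (1 A).
Nodal analysis, taking node 2 as the 0 V reference.
Current source I_test pushes 1 A into node 0 and draws it out of node 2.
KCL at each unknown node (sum of currents leaving = 0; resistances in Ω):
  Node 0: (V_0 - V_1)/9100 + (V_0 - V_3)/15 - 1 = 0
  Node 1: (V_1 - V_0)/9100 + (V_1 - 0)/11000 + (V_1 - V_3)/300 = 0
  Node 3: (V_3 - V_0)/15 + (V_3 - V_1)/300 + (V_3 - 0)/4300 = 0
Collecting terms (coefficients in siemens):
  0.06678·V_0 - 0.0001099·V_1 - 0.06667·V_3 = 1
  0.003534·V_1 - 0.0001099·V_0 - 0.003333·V_3 = 0
  0.07023·V_3 - 0.06667·V_0 - 0.003333·V_1 = 0
Solving these 3 simultaneous equations (Gaussian elimination) gives:
  V_0 = 3129 V, V_1 = 3034 V, V_3 = 3114 V
R_eq = V_0 / 1 A = 3129 Ω = 3.129 kΩ

Final answer: 3.129 kΩ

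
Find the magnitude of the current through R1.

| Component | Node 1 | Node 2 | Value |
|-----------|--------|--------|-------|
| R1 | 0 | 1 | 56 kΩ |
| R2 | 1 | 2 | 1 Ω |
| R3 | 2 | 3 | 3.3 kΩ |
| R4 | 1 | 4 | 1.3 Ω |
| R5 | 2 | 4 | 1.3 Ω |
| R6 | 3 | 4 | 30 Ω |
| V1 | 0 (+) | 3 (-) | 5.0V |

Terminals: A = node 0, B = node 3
Nodal analysis, taking node 3 as the 0 V reference.
Source V1 fixes V_0 = 5 V.
KCL at each unknown node (sum of currents leaving = 0; resistances in Ω):
  Node 1: (V_1 - 5)/56000 + (V_1 - V_2)/1 + (V_1 - V_4)/1.3 = 0
  Node 2: (V_2 - V_1)/1 + (V_2 - 0)/3300 + (V_2 - V_4)/1.3 = 0
  Node 4: (V_4 - V_1)/1.3 + (V_4 - V_2)/1.3 + (V_4 - 0)/30 = 0
Collecting terms (coefficients in siemens):
  1.769·V_1 - 1·V_2 - 0.7692·V_4 = 0.00008929
  1.77·V_2 - 1·V_1 - 0.7692·V_4 = 0
  1.572·V_4 - 0.7692·V_1 - 0.7692·V_2 = 0
Solving these 3 simultaneous equations (Gaussian elimination) gives:
  V_1 = 0.002726 V, V_2 = 0.002694 V, V_4 = 0.002653 V
I_R1 = (V_0 - V_1)/R1 = (5 - 0.002726)/56000 = 0.00008924 A
|I_R1| = 0.00008924 A

Final answer: |I_R1| = 8.924e-05 A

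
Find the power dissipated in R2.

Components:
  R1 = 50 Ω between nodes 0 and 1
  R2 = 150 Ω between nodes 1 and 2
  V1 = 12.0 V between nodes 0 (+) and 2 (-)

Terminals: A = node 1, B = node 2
Nodal analysis, taking node 2 as the 0 V reference.
Source V1 fixes V_0 = 12 V.
KCL at each unknown node (sum of currents leaving = 0; resistances in Ω):
  Node 1: (V_1 - 12)/50 + (V_1 - 0)/150 = 0
Collecting terms: 0.02667 × V_1 = 0.24  =>  V_1 = 9 V
I_R2 = (V_1 - V_2)/R2 = (9 - 0)/150 = 0.06 A
P_R2 = I_R2² × R2 = (0.06)² × 150 = 0.54 W

Final answer: 0.54 W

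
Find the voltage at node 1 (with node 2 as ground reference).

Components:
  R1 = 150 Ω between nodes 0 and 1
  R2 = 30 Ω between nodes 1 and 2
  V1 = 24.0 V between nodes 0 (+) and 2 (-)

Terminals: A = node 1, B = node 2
Nodal analysis, taking node 2 as the 0 V reference.
Source V1 fixes V_0 = 24 V.
KCL at each unknown node (sum of currents leaving = 0; resistances in Ω):
  Node 1: (V_1 - 24)/150 + (V_1 - 0)/30 = 0
Collecting terms: 0.04 × V_1 = 0.16  =>  V_1 = 4 V
The requested potential is V_1 = 4 V.

Final answer: V_1 = 4 V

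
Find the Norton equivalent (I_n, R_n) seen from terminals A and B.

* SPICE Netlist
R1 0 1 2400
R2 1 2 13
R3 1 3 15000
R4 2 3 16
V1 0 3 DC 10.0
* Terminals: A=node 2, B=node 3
Find the Thévenin equivalent first; then I_n = V_th/R_th and R_n = R_th.
Step 1 — V_th is the open-circuit voltage V_A - V_B (nothing connected across the terminals).
Nodal analysis, taking node 3 as the 0 V reference.
Source V1 fixes V_0 = 10 V.
KCL at each unknown node (sum of currents leaving = 0; resistances in Ω):
  Node 1: (V_1 - 10)/2400 + (V_1 - V_2)/13 + (V_1 - 0)/15000 = 0
  Node 2: (V_2 - V_1)/13 + (V_2 - 0)/16 = 0
Collecting terms (coefficients in siemens):
  0.07741·V_1 - 0.07692·V_2 = 0.004167
  0.1394·V_2 - 0.07692·V_1 = 0
Determinant D = (0.07741)(0.1394) - (-0.07692)(-0.07692) = 0.004875
V_1 = [(0.004167)(0.1394) - (-0.07692)(0)]/D = 0.1192 V
V_2 = [(0.07741)(0) - (0.004167)(-0.07692)]/D = 0.06575 V
V_th = V_2 - V_3 = 0.06575 - 0 = 0.06575 V
Step 2 — R_th: zero the source — replace V1 by a short circuit (node 3 merges into node 0) — and find the resistance seen between A (node 2) and B (node 0).
Reduce the network between node 2 (A) and node 0 (B) by series/parallel combination:
  Rp1 = R1 ‖ R3 (parallel, both between nodes 0 and 1) = 1/(1/2400 + 1/15000) = 2069 Ω
  Rs1 = R2 + Rp1 (series, joined only at node 1) = 13 + 2069 = 2082 Ω
  Rp2 = R4 ‖ Rs1 (parallel, both between nodes 0 and 2) = 1/(1/16 + 1/2082) = 15.88 Ω
R_th = 15.88 Ω
I_n = V_th/R_th = 0.06575/15.88 = 0.004141 A, and R_n = R_th = 15.88 Ω

Final answer: I_n = 0.004141 A, R_n = 15.88 Ω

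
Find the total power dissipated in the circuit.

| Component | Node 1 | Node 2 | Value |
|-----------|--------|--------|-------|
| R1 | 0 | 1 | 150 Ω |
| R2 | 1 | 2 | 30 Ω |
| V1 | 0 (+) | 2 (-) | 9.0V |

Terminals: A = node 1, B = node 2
Nodal analysis, taking node 2 as the 0 V reference.
Source V1 fixes V_0 = 9 V.
KCL at each unknown node (sum of currents leaving = 0; resistances in Ω):
  Node 1: (V_1 - 9)/150 + (V_1 - 0)/30 = 0
Collecting terms: 0.04 × V_1 = 0.06  =>  V_1 = 1.5 V
Power in each resistor, P = (ΔV)²/R:
  P_R1 = (9 - 1.5)²/150 = 0.375 W
  P_R2 = (1.5 - 0)²/30 = 0.075 W
P_total = P_R1 + P_R2 = 0.45 W

Final answer: 0.45 W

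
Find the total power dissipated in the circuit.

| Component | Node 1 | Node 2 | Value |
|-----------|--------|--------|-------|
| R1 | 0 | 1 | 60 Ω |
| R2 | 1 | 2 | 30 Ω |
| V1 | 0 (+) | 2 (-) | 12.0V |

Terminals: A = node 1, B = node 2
Nodal analysis, taking node 2 as the 0 V reference.
Source V1 fixes V_0 = 12 V.
KCL at each unknown node (sum of currents leaving = 0; resistances in Ω):
  Node 1: (V_1 - 12)/60 + (V_1 - 0)/30 = 0
Collecting terms: 0.05 × V_1 = 0.2  =>  V_1 = 4 V
Power in each resistor, P = (ΔV)²/R:
  P_R1 = (12 - 4)²/60 = 1.067 W
  P_R2 = (4 - 0)²/30 = 0.5333 W
P_total = P_R1 + P_R2 = 1.6 W

Final answer: 1.6 W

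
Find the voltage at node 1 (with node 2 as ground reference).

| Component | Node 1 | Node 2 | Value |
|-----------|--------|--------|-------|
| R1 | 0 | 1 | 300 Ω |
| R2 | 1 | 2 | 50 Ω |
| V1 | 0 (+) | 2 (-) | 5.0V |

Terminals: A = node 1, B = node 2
Nodal analysis, taking node 2 as the 0 V reference.
Source V1 fixes V_0 = 5 V.
KCL at each unknown node (sum of currents leaving = 0; resistances in Ω):
  Node 1: (V_1 - 5)/300 + (V_1 - 0)/50 = 0
Collecting terms: 0.02333 × V_1 = 0.01667  =>  V_1 = 0.7143 V
The requested potential is V_1 = 0.7143 V.

Final answer: V_1 = 0.7143 V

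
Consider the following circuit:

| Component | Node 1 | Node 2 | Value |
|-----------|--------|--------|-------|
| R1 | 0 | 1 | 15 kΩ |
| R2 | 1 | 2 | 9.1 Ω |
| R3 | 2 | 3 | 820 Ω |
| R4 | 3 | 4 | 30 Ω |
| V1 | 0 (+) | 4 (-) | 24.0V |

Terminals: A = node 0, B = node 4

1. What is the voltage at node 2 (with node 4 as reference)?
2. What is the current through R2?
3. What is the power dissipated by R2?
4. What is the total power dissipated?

Nodal analysis, taking node 4 as the 0 V reference.
Source V1 fixes V_0 = 24 V.
KCL at each unknown node (sum of currents leaving = 0; resistances in Ω):
  Node 1: (V_1 - 24)/15000 + (V_1 - V_2)/9.1 = 0
  Node 2: (V_2 - V_1)/9.1 + (V_2 - V_3)/820 = 0
  Node 3: (V_3 - V_2)/820 + (V_3 - 0)/30 = 0
Collecting terms (coefficients in siemens):
  0.11·V_1 - 0.1099·V_2 = 0.0016
  0.1111·V_2 - 0.1099·V_1 - 0.00122·V_3 = 0
  0.03455·V_3 - 0.00122·V_2 = 0
Solving these 3 simultaneous equations (Gaussian elimination) gives:
  V_1 = 1.3 V, V_2 = 1.286 V, V_3 = 0.0454 V
Part 1:
  Read off the nodal solution: V_2 = 1.286 V
Part 2:
  I_R2 = (V_1 - V_2)/R2 = (1.3 - 1.286)/9.1 = 0.001513 A
  Magnitude: I_R2 = 0.001513 A
Part 3:
  I_R2 = (V_1 - V_2)/R2 = (1.3 - 1.286)/9.1 = 0.001513 A
  P_R2 = I_R2² × R2 = (0.001513)² × 9.1 = 0.00002084 W
Part 4:
  Power in each resistor, P = (ΔV)²/R:
    P_R1 = (24 - 1.3)²/15000 = 0.03435 W
    P_R2 = (1.3 - 1.286)²/9.1 = 0.00002084 W
    P_R3 = (1.286 - 0.0454)²/820 = 0.001878 W
    P_R4 = (0.0454 - 0)²/30 = 0.0000687 W
  P_total = P_R1 + P_R2 + P_R3 + P_R4 = 0.03632 W

Final answers:
1. V_2 = 1.286 V
2. I_R2 = 0.001513 A
3. P_R2 = 2.084e-05 W
4. P_total = 0.03632 W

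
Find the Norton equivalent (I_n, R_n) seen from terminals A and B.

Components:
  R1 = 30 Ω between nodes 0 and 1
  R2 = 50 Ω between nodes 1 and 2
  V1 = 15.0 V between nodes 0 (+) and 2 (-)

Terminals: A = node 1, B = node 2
Find the Thévenin equivalent first; then I_n = V_th/R_th and R_n = R_th.
Step 1 — V_th is the open-circuit voltage V_A - V_B (nothing connected across the terminals).
Nodal analysis, taking node 2 as the 0 V reference.
Source V1 fixes V_0 = 15 V.
KCL at each unknown node (sum of currents leaving = 0; resistances in Ω):
  Node 1: (V_1 - 15)/30 + (V_1 - 0)/50 = 0
Collecting terms: 0.05333 × V_1 = 0.5  =>  V_1 = 9.375 V
V_th = V_1 - V_2 = 9.375 - 0 = 9.375 V
Step 2 — R_th: zero the source — replace V1 by a short circuit (node 2 merges into node 0) — and find the resistance seen between A (node 1) and B (node 0).
Reduce the network between node 1 (A) and node 0 (B) by series/parallel combination:
  Rp1 = R1 ‖ R2 (parallel, both between nodes 0 and 1) = 1/(1/30 + 1/50) = 18.75 Ω
R_th = 18.75 Ω
I_n = V_th/R_th = 9.375/18.75 = 0.5 A, and R_n = R_th = 18.75 Ω

Final answer: I_n = 0.5 A, R_n = 18.75 Ω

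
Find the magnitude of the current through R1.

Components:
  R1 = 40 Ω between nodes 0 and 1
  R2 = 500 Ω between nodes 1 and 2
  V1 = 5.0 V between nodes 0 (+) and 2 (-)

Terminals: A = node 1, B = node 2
Nodal analysis, taking node 2 as the 0 V reference.
Source V1 fixes V_0 = 5 V.
KCL at each unknown node (sum of currents leaving = 0; resistances in Ω):
  Node 1: (V_1 - 5)/40 + (V_1 - 0)/500 = 0
Collecting terms: 0.027 × V_1 = 0.125  =>  V_1 = 4.63 V
I_R1 = (V_0 - V_1)/R1 = (5 - 4.63)/40 = 0.009259 A
|I_R1| = 0.009259 A

Final answer: |I_R1| = 0.009259 A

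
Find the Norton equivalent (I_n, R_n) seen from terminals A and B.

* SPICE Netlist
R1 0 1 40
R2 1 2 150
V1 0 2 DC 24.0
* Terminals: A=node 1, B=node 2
Find the Thévenin equivalent first; then I_n = V_th/R_th and R_n = R_th.
Step 1 — V_th is the open-circuit voltage V_A - V_B (nothing connected across the terminals).
Nodal analysis, taking node 2 as the 0 V reference.
Source V1 fixes V_0 = 24 V.
KCL at each unknown node (sum of currents leaving = 0; resistances in Ω):
  Node 1: (V_1 - 24)/40 + (V_1 - 0)/150 = 0
Collecting terms: 0.03167 × V_1 = 0.6  =>  V_1 = 18.95 V
V_th = V_1 - V_2 = 18.95 - 0 = 18.95 V
Step 2 — R_th: zero the source — replace V1 by a short circuit (node 2 merges into node 0) — and find the resistance seen between A (node 1) and B (node 0).
Reduce the network between node 1 (A) and node 0 (B) by series/parallel combination:
  Rp1 = R1 ‖ R2 (parallel, both between nodes 0 and 1) = 1/(1/40 + 1/150) = 31.58 Ω
R_th = 31.58 Ω
I_n = V_th/R_th = 18.95/31.58 = 0.6 A, and R_n = R_th = 31.58 Ω

Final answer: I_n = 0.6 A, R_n = 31.58 Ω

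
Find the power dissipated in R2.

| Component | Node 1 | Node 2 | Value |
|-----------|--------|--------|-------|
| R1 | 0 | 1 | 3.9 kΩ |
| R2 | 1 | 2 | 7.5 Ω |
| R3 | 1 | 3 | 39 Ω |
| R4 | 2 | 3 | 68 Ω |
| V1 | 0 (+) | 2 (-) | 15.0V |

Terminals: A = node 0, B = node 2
Nodal analysis, taking node 2 as the 0 V reference.
Source V1 fixes V_0 = 15 V.
KCL at each unknown node (sum of currents leaving = 0; resistances in Ω):
  Node 1: (V_1 - 15)/3900 + (V_1 - 0)/7.5 + (V_1 - V_3)/39 = 0
  Node 3: (V_3 - V_1)/39 + (V_3 - 0)/68 = 0
Collecting terms (coefficients in siemens):
  0.1592·V_1 - 0.02564·V_3 = 0.003846
  0.04035·V_3 - 0.02564·V_1 = 0
Determinant D = (0.1592)(0.04035) - (-0.02564)(-0.02564) = 0.005767
V_1 = [(0.003846)(0.04035) - (-0.02564)(0)]/D = 0.02691 V
V_3 = [(0.1592)(0) - (0.003846)(-0.02564)]/D = 0.0171 V
I_R2 = (V_1 - V_2)/R2 = (0.02691 - 0)/7.5 = 0.003588 A
P_R2 = I_R2² × R2 = (0.003588)² × 7.5 = 0.00009654 W

Final answer: 9.654e-05 W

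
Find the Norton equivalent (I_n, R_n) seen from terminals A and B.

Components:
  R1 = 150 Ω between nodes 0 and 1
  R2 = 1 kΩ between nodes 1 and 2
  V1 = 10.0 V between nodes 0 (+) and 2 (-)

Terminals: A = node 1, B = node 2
Find the Thévenin equivalent first; then I_n = V_th/R_th and R_n = R_th.
Step 1 — V_th is the open-circuit voltage V_A - V_B (nothing connected across the terminals).
Nodal analysis, taking node 2 as the 0 V reference.
Source V1 fixes V_0 = 10 V.
KCL at each unknown node (sum of currents leaving = 0; resistances in Ω):
  Node 1: (V_1 - 10)/150 + (V_1 - 0)/1000 = 0
Collecting terms: 0.007667 × V_1 = 0.06667  =>  V_1 = 8.696 V
V_th = V_1 - V_2 = 8.696 - 0 = 8.696 V
Step 2 — R_th: zero the source — replace V1 by a short circuit (node 2 merges into node 0) — and find the resistance seen between A (node 1) and B (node 0).
Reduce the network between node 1 (A) and node 0 (B) by series/parallel combination:
  Rp1 = R1 ‖ R2 (parallel, both between nodes 0 and 1) = 1/(1/150 + 1/1000) = 130.4 Ω
R_th = 130.4 Ω
I_n = V_th/R_th = 8.696/130.4 = 0.06667 A, and R_n = R_th = 130.4 Ω

Final answer: I_n = 0.06667 A, R_n = 130.4 Ω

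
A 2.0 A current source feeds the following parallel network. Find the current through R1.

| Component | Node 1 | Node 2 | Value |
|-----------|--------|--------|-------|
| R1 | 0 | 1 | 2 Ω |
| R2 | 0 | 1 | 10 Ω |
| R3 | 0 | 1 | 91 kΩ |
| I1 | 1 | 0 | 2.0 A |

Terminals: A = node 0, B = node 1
All resistors sit directly between nodes 0 and 1, so they are in parallel and share one voltage V; the full source current 2 A splits among them.
1/R_par = 1/2 + 1/10 + 1/91000 = 0.6 S  =>  R_par = 1.667 Ω
V = I × R_par = 2 × 1.667 = 3.333 V
I_R1 = V/R1 = 3.333/2 = 1.667 A

Final answer: 1.667 A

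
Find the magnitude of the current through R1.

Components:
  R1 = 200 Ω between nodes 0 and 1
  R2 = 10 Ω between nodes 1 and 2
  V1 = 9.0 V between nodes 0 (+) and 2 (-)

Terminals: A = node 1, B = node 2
Nodal analysis, taking node 2 as the 0 V reference.
Source V1 fixes V_0 = 9 V.
KCL at each unknown node (sum of currents leaving = 0; resistances in Ω):
  Node 1: (V_1 - 9)/200 + (V_1 - 0)/10 = 0
Collecting terms: 0.105 × V_1 = 0.045  =>  V_1 = 0.4286 V
I_R1 = (V_0 - V_1)/R1 = (9 - 0.4286)/200 = 0.04286 A
|I_R1| = 0.04286 A

Final answer: |I_R1| = 0.04286 A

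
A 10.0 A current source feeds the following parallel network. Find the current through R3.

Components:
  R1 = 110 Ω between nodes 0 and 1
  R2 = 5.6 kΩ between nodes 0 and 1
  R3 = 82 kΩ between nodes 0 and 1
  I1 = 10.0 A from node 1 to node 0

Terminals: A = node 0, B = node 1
All resistors sit directly between nodes 0 and 1, so they are in parallel and share one voltage V; the full source current 10 A splits among them.
1/R_par = 1/110 + 1/5600 + 1/82000 = 0.009282 S  =>  R_par = 107.7 Ω
V = I × R_par = 10 × 107.7 = 1077 V
I_R3 = V/R3 = 1077/82000 = 0.01314 A

Final answer: 0.01314 A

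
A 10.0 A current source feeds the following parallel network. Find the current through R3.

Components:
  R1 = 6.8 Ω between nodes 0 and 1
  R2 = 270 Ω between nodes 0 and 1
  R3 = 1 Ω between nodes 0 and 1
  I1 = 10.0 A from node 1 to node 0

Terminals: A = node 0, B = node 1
All resistors sit directly between nodes 0 and 1, so they are in parallel and share one voltage V; the full source current 10 A splits among them.
1/R_par = 1/6.8 + 1/270 + 1/1 = 1.151 S  =>  R_par = 0.869 Ω
V = I × R_par = 10 × 0.869 = 8.69 V
I_R3 = V/R3 = 8.69/1 = 8.69 A

Final answer: 8.69 A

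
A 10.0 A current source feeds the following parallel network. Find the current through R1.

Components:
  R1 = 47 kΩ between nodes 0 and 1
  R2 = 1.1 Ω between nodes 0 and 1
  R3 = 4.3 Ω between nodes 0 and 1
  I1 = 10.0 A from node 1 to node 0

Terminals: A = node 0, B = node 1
All resistors sit directly between nodes 0 and 1, so they are in parallel and share one voltage V; the full source current 10 A splits among them.
1/R_par = 1/47000 + 1/1.1 + 1/4.3 = 1.142 S  =>  R_par = 0.8759 Ω
V = I × R_par = 10 × 0.8759 = 8.759 V
I_R1 = V/R1 = 8.759/47000 = 0.0001864 A

Final answer: 0.0001864 A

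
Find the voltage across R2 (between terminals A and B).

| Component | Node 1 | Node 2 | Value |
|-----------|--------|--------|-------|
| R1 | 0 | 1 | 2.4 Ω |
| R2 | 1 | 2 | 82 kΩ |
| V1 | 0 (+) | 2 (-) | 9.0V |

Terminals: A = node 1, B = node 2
R1 and R2 are in series across V1 (node 0 → node 1 → node 2), and the output A–B is taken across R2, so this is a voltage divider.
Series current: I = V1/(R1 + R2) = 9/(2.4 + 82000) = 9/82000 = 0.0001098 A
V_R2 = I × R2 = V1 × R2/(R1 + R2) = 9 × 82000/82000 = 9 V

Final answer: 9 V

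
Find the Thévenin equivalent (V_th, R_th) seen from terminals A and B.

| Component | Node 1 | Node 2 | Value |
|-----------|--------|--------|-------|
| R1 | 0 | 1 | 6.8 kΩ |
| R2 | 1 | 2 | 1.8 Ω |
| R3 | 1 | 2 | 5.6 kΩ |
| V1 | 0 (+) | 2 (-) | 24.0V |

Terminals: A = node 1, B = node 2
Step 1 — V_th is the open-circuit voltage V_A - V_B (nothing connected across the terminals).
Nodal analysis, taking node 2 as the 0 V reference.
Source V1 fixes V_0 = 24 V.
KCL at each unknown node (sum of currents leaving = 0; resistances in Ω):
  Node 1: (V_1 - 24)/6800 + (V_1 - 0)/1.8 + (V_1 - 0)/5600 = 0
Collecting terms: 0.5559 × V_1 = 0.003529  =>  V_1 = 0.006349 V
V_th = V_1 - V_2 = 0.006349 - 0 = 0.006349 V
Step 2 — R_th: zero the source — replace V1 by a short circuit (node 2 merges into node 0) — and find the resistance seen between A (node 1) and B (node 0).
Reduce the network between node 1 (A) and node 0 (B) by series/parallel combination:
  Rp1 = R1 ‖ R2 ‖ R3 (parallel, all between nodes 0 and 1) = 1/(1/6800 + 1/1.8 + 1/5600) = 1.799 Ω
R_th = 1.799 Ω

Final answer: V_th = 0.006349 V, R_th = 1.799 Ω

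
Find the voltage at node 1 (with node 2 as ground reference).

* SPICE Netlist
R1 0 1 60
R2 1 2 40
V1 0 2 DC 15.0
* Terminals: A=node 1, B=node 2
Nodal analysis, taking node 2 as the 0 V reference.
Source V1 fixes V_0 = 15 V.
KCL at each unknown node (sum of currents leaving = 0; resistances in Ω):
  Node 1: (V_1 - 15)/60 + (V_1 - 0)/40 = 0
Collecting terms: 0.04167 × V_1 = 0.25  =>  V_1 = 6 V
The requested potential is V_1 = 6 V.

Final answer: V_1 = 6 V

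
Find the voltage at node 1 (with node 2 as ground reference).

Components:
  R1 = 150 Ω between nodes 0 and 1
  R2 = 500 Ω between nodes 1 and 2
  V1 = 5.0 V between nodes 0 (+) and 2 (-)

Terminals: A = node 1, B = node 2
Nodal analysis, taking node 2 as the 0 V reference.
Source V1 fixes V_0 = 5 V.
KCL at each unknown node (sum of currents leaving = 0; resistances in Ω):
  Node 1: (V_1 - 5)/150 + (V_1 - 0)/500 = 0
Collecting terms: 0.008667 × V_1 = 0.03333  =>  V_1 = 3.846 V
The requested potential is V_1 = 3.846 V.

Final answer: V_1 = 3.846 V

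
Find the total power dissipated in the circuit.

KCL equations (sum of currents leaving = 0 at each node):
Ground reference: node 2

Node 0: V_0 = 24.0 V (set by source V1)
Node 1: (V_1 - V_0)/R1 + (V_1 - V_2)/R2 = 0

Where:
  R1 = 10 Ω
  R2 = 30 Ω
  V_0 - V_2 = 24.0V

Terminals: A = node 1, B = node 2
Nodal analysis, taking node 2 as the 0 V reference.
Source V1 fixes V_0 = 24 V.
KCL at each unknown node (sum of currents leaving = 0; resistances in Ω):
  Node 1: (V_1 - 24)/10 + (V_1 - 0)/30 = 0
Collecting terms: 0.1333 × V_1 = 2.4  =>  V_1 = 18 V
Power in each resistor, P = (ΔV)²/R:
  P_R1 = (24 - 18)²/10 = 3.6 W
  P_R2 = (18 - 0)²/30 = 10.8 W
P_total = P_R1 + P_R2 = 14.4 W

Final answer: 14.4 W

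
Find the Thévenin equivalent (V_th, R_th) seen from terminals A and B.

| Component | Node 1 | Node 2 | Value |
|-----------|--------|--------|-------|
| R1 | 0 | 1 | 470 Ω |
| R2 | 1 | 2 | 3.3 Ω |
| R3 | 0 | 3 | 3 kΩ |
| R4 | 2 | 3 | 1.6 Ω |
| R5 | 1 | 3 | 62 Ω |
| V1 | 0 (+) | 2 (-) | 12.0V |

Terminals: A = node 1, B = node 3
Step 1 — V_th is the open-circuit voltage V_A - V_B (nothing connected across the terminals).
Nodal analysis, taking node 2 as the 0 V reference.
Source V1 fixes V_0 = 12 V.
KCL at each unknown node (sum of currents leaving = 0; resistances in Ω):
  Node 1: (V_1 - 12)/470 + (V_1 - 0)/3.3 + (V_1 - V_3)/62 = 0
  Node 3: (V_3 - 12)/3000 + (V_3 - 0)/1.6 + (V_3 - V_1)/62 = 0
Collecting terms (coefficients in siemens):
  0.3213·V_1 - 0.01613·V_3 = 0.02553
  0.6415·V_3 - 0.01613·V_1 = 0.004
Determinant D = (0.3213)(0.6415) - (-0.01613)(-0.01613) = 0.2058
V_1 = [(0.02553)(0.6415) - (-0.01613)(0.004)]/D = 0.07988 V
V_3 = [(0.3213)(0.004) - (0.02553)(-0.01613)]/D = 0.008244 V
V_th = V_1 - V_3 = 0.07988 - 0.008244 = 0.07164 V
Step 2 — R_th: zero the source — replace V1 by a short circuit (node 2 merges into node 0) — and find the resistance seen between A (node 1) and B (node 3).
Reduce the network between node 1 (A) and node 3 (B) by series/parallel combination:
  Rp1 = R1 ‖ R2 (parallel, both between nodes 0 and 1) = 1/(1/470 + 1/3.3) = 3.277 Ω
  Rp2 = R3 ‖ R4 (parallel, both between nodes 0 and 3) = 1/(1/3000 + 1/1.6) = 1.599 Ω
  Rs1 = Rp1 + Rp2 (series, joined only at node 0) = 3.277 + 1.599 = 4.876 Ω
  Rp3 = R5 ‖ Rs1 (parallel, both between nodes 1 and 3) = 1/(1/62 + 1/4.876) = 4.521 Ω
R_th = 4.521 Ω

Final answer: V_th = 0.07164 V, R_th = 4.521 Ω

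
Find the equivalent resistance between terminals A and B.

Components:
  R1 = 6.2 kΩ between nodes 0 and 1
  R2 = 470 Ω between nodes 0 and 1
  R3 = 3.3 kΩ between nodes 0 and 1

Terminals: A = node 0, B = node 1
Reduce the network between node 0 (A) and node 1 (B) by series/parallel combination:
  Rp1 = R1 ‖ R2 ‖ R3 (parallel, all between nodes 0 and 1) = 1/(1/6200 + 1/470 + 1/3300) = 385.8 Ω
R_eq = 385.8 Ω

Final answer: 385.8 Ω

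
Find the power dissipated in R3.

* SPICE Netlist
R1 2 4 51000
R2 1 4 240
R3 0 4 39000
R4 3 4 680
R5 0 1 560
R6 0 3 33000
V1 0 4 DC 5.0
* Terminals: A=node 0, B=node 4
Nodal analysis, taking node 4 as the 0 V reference.
Source V1 fixes V_0 = 5 V.
KCL at each unknown node (sum of currents leaving = 0; resistances in Ω):
  Node 1: (V_1 - 0)/240 + (V_1 - 5)/560 = 0
  Node 2: (V_2 - 0)/51000 = 0
  Node 3: (V_3 - 0)/680 + (V_3 - 5)/33000 = 0
Collecting terms (coefficients in siemens):
  0.005952·V_1 = 0.008929
  0.00001961·V_2 = 0
  0.001501·V_3 = 0.0001515
Solving these 3 simultaneous equations (Gaussian elimination) gives:
  V_1 = 1.5 V, V_2 = 0 V, V_3 = 0.101 V
I_R3 = (V_0 - V_4)/R3 = (5 - 0)/39000 = 0.0001282 A
P_R3 = I_R3² × R3 = (0.0001282)² × 39000 = 0.000641 W

Final answer: 0.000641 W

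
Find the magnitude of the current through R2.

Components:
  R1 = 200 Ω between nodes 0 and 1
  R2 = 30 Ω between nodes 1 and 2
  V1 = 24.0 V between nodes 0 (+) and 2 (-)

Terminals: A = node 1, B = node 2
Nodal analysis, taking node 2 as the 0 V reference.
Source V1 fixes V_0 = 24 V.
KCL at each unknown node (sum of currents leaving = 0; resistances in Ω):
  Node 1: (V_1 - 24)/200 + (V_1 - 0)/30 = 0
Collecting terms: 0.03833 × V_1 = 0.12  =>  V_1 = 3.13 V
I_R2 = (V_1 - V_2)/R2 = (3.13 - 0)/30 = 0.1043 A
|I_R2| = 0.1043 A

Final answer: |I_R2| = 0.1043 A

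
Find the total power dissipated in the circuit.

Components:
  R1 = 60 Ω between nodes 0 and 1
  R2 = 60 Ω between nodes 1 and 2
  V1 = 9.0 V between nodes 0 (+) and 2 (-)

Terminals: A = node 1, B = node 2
Nodal analysis, taking node 2 as the 0 V reference.
Source V1 fixes V_0 = 9 V.
KCL at each unknown node (sum of currents leaving = 0; resistances in Ω):
  Node 1: (V_1 - 9)/60 + (V_1 - 0)/60 = 0
Collecting terms: 0.03333 × V_1 = 0.15  =>  V_1 = 4.5 V
Power in each resistor, P = (ΔV)²/R:
  P_R1 = (9 - 4.5)²/60 = 0.3375 W
  P_R2 = (4.5 - 0)²/60 = 0.3375 W
P_total = P_R1 + P_R2 = 0.675 W

Final answer: 0.675 W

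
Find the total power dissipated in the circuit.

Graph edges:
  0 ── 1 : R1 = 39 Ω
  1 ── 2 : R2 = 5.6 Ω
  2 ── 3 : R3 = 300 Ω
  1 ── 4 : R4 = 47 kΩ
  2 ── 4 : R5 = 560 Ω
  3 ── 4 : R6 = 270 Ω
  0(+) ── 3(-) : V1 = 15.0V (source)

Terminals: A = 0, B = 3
Nodal analysis, taking node 3 as the 0 V reference.
Source V1 fixes V_0 = 15 V.
KCL at each unknown node (sum of currents leaving = 0; resistances in Ω):
  Node 1: (V_1 - 15)/39 + (V_1 - V_2)/5.6 + (V_1 - V_4)/47000 = 0
  Node 2: (V_2 - V_1)/5.6 + (V_2 - 0)/300 + (V_2 - V_4)/560 = 0
  Node 4: (V_4 - V_1)/47000 + (V_4 - V_2)/560 + (V_4 - 0)/270 = 0
Collecting terms (coefficients in siemens):
  0.2042·V_1 - 0.1786·V_2 - 0.00002128·V_4 = 0.3846
  0.1837·V_2 - 0.1786·V_1 - 0.001786·V_4 = 0
  0.005511·V_4 - 0.00002128·V_1 - 0.001786·V_2 = 0
Solving these 3 simultaneous equations (Gaussian elimination) gives:
  V_1 = 12.79 V, V_2 = 12.47 V, V_4 = 4.091 V
Power in each resistor, P = (ΔV)²/R:
  P_R1 = (15 - 12.79)²/39 = 0.1255 W
  P_R2 = (12.79 - 12.47)²/5.6 = 0.0179 W
  P_R3 = (12.47 - 0)²/300 = 0.5184 W
  P_R4 = (12.79 - 4.091)²/47000 = 0.001609 W
  P_R5 = (12.47 - 4.091)²/560 = 0.1254 W
  P_R6 = (0 - 4.091)²/270 = 0.06197 W
P_total = P_R1 + P_R2 + P_R3 + P_R4 + P_R5 + P_R6 = 0.8508 W

Final answer: 0.8508 W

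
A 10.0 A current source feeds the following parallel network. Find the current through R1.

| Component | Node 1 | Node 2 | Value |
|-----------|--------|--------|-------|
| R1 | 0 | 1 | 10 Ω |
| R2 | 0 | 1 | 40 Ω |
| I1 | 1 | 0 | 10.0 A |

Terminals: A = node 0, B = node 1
All resistors sit directly between nodes 0 and 1, so they are in parallel and share one voltage V; the full source current 10 A splits among them.
1/R_par = 1/10 + 1/40 = 0.125 S  =>  R_par = 8 Ω
V = I × R_par = 10 × 8 = 80 V
I_R1 = V/R1 = 80/10 = 8 A

Final answer: 8 A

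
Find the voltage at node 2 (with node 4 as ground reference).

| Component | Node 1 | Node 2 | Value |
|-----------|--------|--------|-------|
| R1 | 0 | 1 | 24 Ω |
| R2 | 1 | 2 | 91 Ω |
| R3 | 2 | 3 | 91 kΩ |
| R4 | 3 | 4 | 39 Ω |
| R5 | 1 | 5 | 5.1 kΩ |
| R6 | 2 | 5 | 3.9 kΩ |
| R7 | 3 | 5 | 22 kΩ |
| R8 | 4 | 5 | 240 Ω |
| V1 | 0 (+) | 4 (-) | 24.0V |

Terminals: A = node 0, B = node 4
Nodal analysis, taking node 4 as the 0 V reference.
Source V1 fixes V_0 = 24 V.
KCL at each unknown node (sum of currents leaving = 0; resistances in Ω):
  Node 1: (V_1 - 24)/24 + (V_1 - V_2)/91 + (V_1 - V_5)/5100 = 0
  Node 2: (V_2 - V_1)/91 + (V_2 - V_3)/91000 + (V_2 - V_5)/3900 = 0
  Node 3: (V_3 - V_2)/91000 + (V_3 - 0)/39 + (V_3 - V_5)/22000 = 0
  Node 5: (V_5 - V_1)/5100 + (V_5 - V_2)/3900 + (V_5 - V_3)/22000 + (V_5 - 0)/240 = 0
Collecting terms (coefficients in siemens):
  0.05285·V_1 - 0.01099·V_2 - 0.0001961·V_5 = 1
  0.01126·V_2 - 0.01099·V_1 - 0.00001099·V_3 - 0.0002564·V_5 = 0
  0.0257·V_3 - 0.00001099·V_2 - 0.00004545·V_5 = 0
  0.004665·V_5 - 0.0001961·V_1 - 0.0002564·V_2 - 0.00004545·V_3 = 0
Solving these 4 simultaneous equations (Gaussian elimination) gives:
  V_1 = 23.76 V, V_2 = 23.25 V, V_3 = 0.01397 V, V_5 = 2.277 V
The requested potential is V_2 = 23.25 V.

Final answer: V_2 = 23.25 V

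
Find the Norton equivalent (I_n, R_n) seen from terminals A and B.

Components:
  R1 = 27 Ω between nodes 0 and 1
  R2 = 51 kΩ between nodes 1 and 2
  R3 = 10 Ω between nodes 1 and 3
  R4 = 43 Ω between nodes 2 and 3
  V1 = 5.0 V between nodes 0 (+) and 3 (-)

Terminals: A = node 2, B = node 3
Find the Thévenin equivalent first; then I_n = V_th/R_th and R_n = R_th.
Step 1 — V_th is the open-circuit voltage V_A - V_B (nothing connected across the terminals).
Nodal analysis, taking node 3 as the 0 V reference.
Source V1 fixes V_0 = 5 V.
KCL at each unknown node (sum of currents leaving = 0; resistances in Ω):
  Node 1: (V_1 - 5)/27 + (V_1 - V_2)/51000 + (V_1 - 0)/10 = 0
  Node 2: (V_2 - V_1)/51000 + (V_2 - 0)/43 = 0
Collecting terms (coefficients in siemens):
  0.1371·V_1 - 0.00001961·V_2 = 0.1852
  0.02328·V_2 - 0.00001961·V_1 = 0
Determinant D = (0.1371)(0.02328) - (-0.00001961)(-0.00001961) = 0.00319
V_1 = [(0.1852)(0.02328) - (-0.00001961)(0)]/D = 1.351 V
V_2 = [(0.1371)(0) - (0.1852)(-0.00001961)]/D = 0.001138 V
V_th = V_2 - V_3 = 0.001138 - 0 = 0.001138 V
Step 2 — R_th: zero the source — replace V1 by a short circuit (node 3 merges into node 0) — and find the resistance seen between A (node 2) and B (node 0).
Reduce the network between node 2 (A) and node 0 (B) by series/parallel combination:
  Rp1 = R1 ‖ R3 (parallel, both between nodes 0 and 1) = 1/(1/27 + 1/10) = 7.297 Ω
  Rs1 = R2 + Rp1 (series, joined only at node 1) = 51000 + 7.297 = 51010 Ω
  Rp2 = R4 ‖ Rs1 (parallel, both between nodes 0 and 2) = 1/(1/43 + 1/51010) = 42.96 Ω
R_th = 42.96 Ω
I_n = V_th/R_th = 0.001138/42.96 = 0.00002649 A, and R_n = R_th = 42.96 Ω

Final answer: I_n = 2.649e-05 A, R_n = 42.96 Ω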